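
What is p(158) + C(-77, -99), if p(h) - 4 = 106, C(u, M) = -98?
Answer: 12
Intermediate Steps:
p(h) = 110 (p(h) = 4 + 106 = 110)
p(158) + C(-77, -99) = 110 - 98 = 12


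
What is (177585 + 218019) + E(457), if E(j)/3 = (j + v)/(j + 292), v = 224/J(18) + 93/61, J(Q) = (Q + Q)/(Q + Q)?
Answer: 18074876058/45689 ≈ 3.9561e+5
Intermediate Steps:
J(Q) = 1 (J(Q) = (2*Q)/((2*Q)) = (2*Q)*(1/(2*Q)) = 1)
v = 13757/61 (v = 224/1 + 93/61 = 224*1 + 93*(1/61) = 224 + 93/61 = 13757/61 ≈ 225.52)
E(j) = 3*(13757/61 + j)/(292 + j) (E(j) = 3*((j + 13757/61)/(j + 292)) = 3*((13757/61 + j)/(292 + j)) = 3*(13757/61 + j)/(292 + j))
(177585 + 218019) + E(457) = (177585 + 218019) + 3*(13757 + 61*457)/(61*(292 + 457)) = 395604 + (3/61)*(13757 + 27877)/749 = 395604 + (3/61)*(1/749)*41634 = 395604 + 124902/45689 = 18074876058/45689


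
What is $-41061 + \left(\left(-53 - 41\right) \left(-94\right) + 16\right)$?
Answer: $-32209$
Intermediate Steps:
$-41061 + \left(\left(-53 - 41\right) \left(-94\right) + 16\right) = -41061 + \left(\left(-94\right) \left(-94\right) + 16\right) = -41061 + \left(8836 + 16\right) = -41061 + 8852 = -32209$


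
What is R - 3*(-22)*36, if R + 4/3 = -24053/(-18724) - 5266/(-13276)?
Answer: 443034112703/186434868 ≈ 2376.3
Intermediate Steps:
R = 64866335/186434868 (R = -4/3 + (-24053/(-18724) - 5266/(-13276)) = -4/3 + (-24053*(-1/18724) - 5266*(-1/13276)) = -4/3 + (24053/18724 + 2633/6638) = -4/3 + 104482053/62144956 = 64866335/186434868 ≈ 0.34793)
R - 3*(-22)*36 = 64866335/186434868 - 3*(-22)*36 = 64866335/186434868 + 66*36 = 64866335/186434868 + 2376 = 443034112703/186434868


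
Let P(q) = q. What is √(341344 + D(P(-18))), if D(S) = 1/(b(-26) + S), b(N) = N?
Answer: √165210485/22 ≈ 584.25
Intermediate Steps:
D(S) = 1/(-26 + S)
√(341344 + D(P(-18))) = √(341344 + 1/(-26 - 18)) = √(341344 + 1/(-44)) = √(341344 - 1/44) = √(15019135/44) = √165210485/22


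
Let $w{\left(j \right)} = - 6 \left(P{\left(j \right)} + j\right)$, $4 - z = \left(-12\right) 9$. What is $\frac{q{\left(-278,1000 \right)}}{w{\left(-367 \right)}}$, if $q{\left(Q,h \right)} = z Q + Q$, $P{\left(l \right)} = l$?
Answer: $- \frac{15707}{2202} \approx -7.1331$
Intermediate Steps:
$z = 112$ ($z = 4 - \left(-12\right) 9 = 4 - -108 = 4 + 108 = 112$)
$q{\left(Q,h \right)} = 113 Q$ ($q{\left(Q,h \right)} = 112 Q + Q = 113 Q$)
$w{\left(j \right)} = - 12 j$ ($w{\left(j \right)} = - 6 \left(j + j\right) = - 6 \cdot 2 j = - 12 j$)
$\frac{q{\left(-278,1000 \right)}}{w{\left(-367 \right)}} = \frac{113 \left(-278\right)}{\left(-12\right) \left(-367\right)} = - \frac{31414}{4404} = \left(-31414\right) \frac{1}{4404} = - \frac{15707}{2202}$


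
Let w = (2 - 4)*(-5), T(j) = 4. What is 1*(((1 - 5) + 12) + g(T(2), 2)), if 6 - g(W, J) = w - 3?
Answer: 7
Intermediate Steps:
w = 10 (w = -2*(-5) = 10)
g(W, J) = -1 (g(W, J) = 6 - (10 - 3) = 6 - 1*7 = 6 - 7 = -1)
1*(((1 - 5) + 12) + g(T(2), 2)) = 1*(((1 - 5) + 12) - 1) = 1*((-4 + 12) - 1) = 1*(8 - 1) = 1*7 = 7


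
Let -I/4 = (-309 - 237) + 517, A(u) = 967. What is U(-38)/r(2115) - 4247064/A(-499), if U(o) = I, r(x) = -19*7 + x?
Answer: -4352414/991 ≈ -4391.9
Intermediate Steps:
r(x) = -133 + x
I = 116 (I = -4*((-309 - 237) + 517) = -4*(-546 + 517) = -4*(-29) = 116)
U(o) = 116
U(-38)/r(2115) - 4247064/A(-499) = 116/(-133 + 2115) - 4247064/967 = 116/1982 - 4247064*1/967 = 116*(1/1982) - 4392 = 58/991 - 4392 = -4352414/991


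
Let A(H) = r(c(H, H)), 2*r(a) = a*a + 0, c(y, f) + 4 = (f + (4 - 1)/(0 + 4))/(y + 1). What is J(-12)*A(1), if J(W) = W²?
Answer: 5625/8 ≈ 703.13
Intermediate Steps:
c(y, f) = -4 + (¾ + f)/(1 + y) (c(y, f) = -4 + (f + (4 - 1)/(0 + 4))/(y + 1) = -4 + (f + 3/4)/(1 + y) = -4 + (f + 3*(¼))/(1 + y) = -4 + (f + ¾)/(1 + y) = -4 + (¾ + f)/(1 + y))
r(a) = a²/2 (r(a) = (a*a + 0)/2 = (a² + 0)/2 = a²/2)
A(H) = (-13/4 - 3*H)²/(2*(1 + H)²) (A(H) = ((-13/4 + H - 4*H)/(1 + H))²/2 = ((-13/4 - 3*H)/(1 + H))²/2 = ((-13/4 - 3*H)²/(1 + H)²)/2 = (-13/4 - 3*H)²/(2*(1 + H)²))
J(-12)*A(1) = (-12)²*((13 + 12*1)²/(32*(1 + 1)²)) = 144*((1/32)*(13 + 12)²/2²) = 144*((1/32)*(¼)*25²) = 144*((1/32)*(¼)*625) = 144*(625/128) = 5625/8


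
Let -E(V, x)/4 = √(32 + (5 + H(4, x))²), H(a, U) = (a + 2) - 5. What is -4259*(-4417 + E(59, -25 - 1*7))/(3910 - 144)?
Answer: 2687429/538 + 17036*√17/1883 ≈ 5032.5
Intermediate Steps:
H(a, U) = -3 + a (H(a, U) = (2 + a) - 5 = -3 + a)
E(V, x) = -8*√17 (E(V, x) = -4*√(32 + (5 + (-3 + 4))²) = -4*√(32 + (5 + 1)²) = -4*√(32 + 6²) = -4*√(32 + 36) = -8*√17)
-4259*(-4417 + E(59, -25 - 1*7))/(3910 - 144) = -4259*(-4417 - 8*√17)/(3910 - 144) = -(-2687429/538 - 17036*√17/1883) = -4259*(-631/538 - 4*√17/1883) = 2687429/538 + 17036*√17/1883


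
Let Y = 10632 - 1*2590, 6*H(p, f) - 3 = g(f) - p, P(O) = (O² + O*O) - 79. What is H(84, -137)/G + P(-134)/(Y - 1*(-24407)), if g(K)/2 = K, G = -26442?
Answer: 5696496511/5148098748 ≈ 1.1065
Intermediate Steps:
g(K) = 2*K
P(O) = -79 + 2*O² (P(O) = (O² + O²) - 79 = 2*O² - 79 = -79 + 2*O²)
H(p, f) = ½ - p/6 + f/3 (H(p, f) = ½ + (2*f - p)/6 = ½ + (-p + 2*f)/6 = ½ + (-p/6 + f/3) = ½ - p/6 + f/3)
Y = 8042 (Y = 10632 - 2590 = 8042)
H(84, -137)/G + P(-134)/(Y - 1*(-24407)) = (½ - ⅙*84 + (⅓)*(-137))/(-26442) + (-79 + 2*(-134)²)/(8042 - 1*(-24407)) = (½ - 14 - 137/3)*(-1/26442) + (-79 + 2*17956)/(8042 + 24407) = -355/6*(-1/26442) + (-79 + 35912)/32449 = 355/158652 + 35833*(1/32449) = 355/158652 + 35833/32449 = 5696496511/5148098748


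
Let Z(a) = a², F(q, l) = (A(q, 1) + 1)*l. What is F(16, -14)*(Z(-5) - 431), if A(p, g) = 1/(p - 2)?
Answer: 6090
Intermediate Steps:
A(p, g) = 1/(-2 + p)
F(q, l) = l*(1 + 1/(-2 + q)) (F(q, l) = (1/(-2 + q) + 1)*l = (1 + 1/(-2 + q))*l = l*(1 + 1/(-2 + q)))
F(16, -14)*(Z(-5) - 431) = (-14*(-1 + 16)/(-2 + 16))*((-5)² - 431) = (-14*15/14)*(25 - 431) = -14*1/14*15*(-406) = -15*(-406) = 6090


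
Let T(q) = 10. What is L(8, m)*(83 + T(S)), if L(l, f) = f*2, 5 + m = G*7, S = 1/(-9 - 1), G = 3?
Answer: 2976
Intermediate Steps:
S = -⅒ (S = 1/(-10) = -⅒ ≈ -0.10000)
m = 16 (m = -5 + 3*7 = -5 + 21 = 16)
L(l, f) = 2*f
L(8, m)*(83 + T(S)) = (2*16)*(83 + 10) = 32*93 = 2976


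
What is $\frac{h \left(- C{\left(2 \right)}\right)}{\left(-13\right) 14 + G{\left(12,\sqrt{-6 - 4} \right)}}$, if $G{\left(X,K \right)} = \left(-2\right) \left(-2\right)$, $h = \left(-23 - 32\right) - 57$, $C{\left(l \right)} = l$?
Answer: $- \frac{112}{89} \approx -1.2584$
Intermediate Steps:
$h = -112$ ($h = -55 - 57 = -112$)
$G{\left(X,K \right)} = 4$
$\frac{h \left(- C{\left(2 \right)}\right)}{\left(-13\right) 14 + G{\left(12,\sqrt{-6 - 4} \right)}} = \frac{\left(-112\right) \left(\left(-1\right) 2\right)}{\left(-13\right) 14 + 4} = \frac{\left(-112\right) \left(-2\right)}{-182 + 4} = \frac{224}{-178} = 224 \left(- \frac{1}{178}\right) = - \frac{112}{89}$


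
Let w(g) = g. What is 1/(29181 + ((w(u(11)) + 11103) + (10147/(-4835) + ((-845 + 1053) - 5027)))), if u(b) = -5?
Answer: 4835/171438953 ≈ 2.8202e-5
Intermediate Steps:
1/(29181 + ((w(u(11)) + 11103) + (10147/(-4835) + ((-845 + 1053) - 5027)))) = 1/(29181 + ((-5 + 11103) + (10147/(-4835) + ((-845 + 1053) - 5027)))) = 1/(29181 + (11098 + (10147*(-1/4835) + (208 - 5027)))) = 1/(29181 + (11098 + (-10147/4835 - 4819))) = 1/(29181 + (11098 - 23310012/4835)) = 1/(29181 + 30348818/4835) = 1/(171438953/4835) = 4835/171438953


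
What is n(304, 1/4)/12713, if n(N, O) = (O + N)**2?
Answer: 1481089/203408 ≈ 7.2814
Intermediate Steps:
n(N, O) = (N + O)**2
n(304, 1/4)/12713 = (304 + 1/4)**2/12713 = (304 + 1/4)**2*(1/12713) = (1217/4)**2*(1/12713) = (1481089/16)*(1/12713) = 1481089/203408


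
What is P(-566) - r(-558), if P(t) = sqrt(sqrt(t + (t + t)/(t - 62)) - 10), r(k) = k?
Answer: 558 + sqrt(-246490 + 157*I*sqrt(13906903))/157 ≈ 560.81 + 4.2292*I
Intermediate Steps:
P(t) = sqrt(-10 + sqrt(t + 2*t/(-62 + t))) (P(t) = sqrt(sqrt(t + (2*t)/(-62 + t)) - 10) = sqrt(sqrt(t + 2*t/(-62 + t)) - 10) = sqrt(-10 + sqrt(t + 2*t/(-62 + t))))
P(-566) - r(-558) = sqrt(-10 + sqrt(-566*(-60 - 566)/(-62 - 566))) - 1*(-558) = sqrt(-10 + sqrt(-566*(-626)/(-628))) + 558 = sqrt(-10 + sqrt(-566*(-1/628)*(-626))) + 558 = sqrt(-10 + sqrt(-88579/157)) + 558 = sqrt(-10 + I*sqrt(13906903)/157) + 558 = 558 + sqrt(-10 + I*sqrt(13906903)/157)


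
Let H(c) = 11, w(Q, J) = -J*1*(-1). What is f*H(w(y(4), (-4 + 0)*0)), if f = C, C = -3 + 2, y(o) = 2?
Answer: -11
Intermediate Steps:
w(Q, J) = J (w(Q, J) = -J*(-1) = -(-1)*J = J)
C = -1
f = -1
f*H(w(y(4), (-4 + 0)*0)) = -1*11 = -11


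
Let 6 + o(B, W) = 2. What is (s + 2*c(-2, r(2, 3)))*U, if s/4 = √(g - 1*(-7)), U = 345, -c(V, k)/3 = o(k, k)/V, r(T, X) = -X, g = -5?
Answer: -4140 + 1380*√2 ≈ -2188.4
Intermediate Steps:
o(B, W) = -4 (o(B, W) = -6 + 2 = -4)
c(V, k) = 12/V (c(V, k) = -(-12)/V = 12/V)
s = 4*√2 (s = 4*√(-5 - 1*(-7)) = 4*√(-5 + 7) = 4*√2 ≈ 5.6569)
(s + 2*c(-2, r(2, 3)))*U = (4*√2 + 2*(12/(-2)))*345 = (4*√2 + 2*(12*(-½)))*345 = (4*√2 + 2*(-6))*345 = (4*√2 - 12)*345 = (-12 + 4*√2)*345 = -4140 + 1380*√2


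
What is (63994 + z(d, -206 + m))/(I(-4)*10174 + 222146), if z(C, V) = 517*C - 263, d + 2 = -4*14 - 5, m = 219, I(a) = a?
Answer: 164/955 ≈ 0.17173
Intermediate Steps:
d = -63 (d = -2 + (-4*14 - 5) = -2 + (-56 - 5) = -2 - 61 = -63)
z(C, V) = -263 + 517*C
(63994 + z(d, -206 + m))/(I(-4)*10174 + 222146) = (63994 + (-263 + 517*(-63)))/(-4*10174 + 222146) = (63994 + (-263 - 32571))/(-40696 + 222146) = (63994 - 32834)/181450 = 31160*(1/181450) = 164/955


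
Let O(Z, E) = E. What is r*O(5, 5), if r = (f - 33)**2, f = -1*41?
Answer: 27380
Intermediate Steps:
f = -41
r = 5476 (r = (-41 - 33)**2 = (-74)**2 = 5476)
r*O(5, 5) = 5476*5 = 27380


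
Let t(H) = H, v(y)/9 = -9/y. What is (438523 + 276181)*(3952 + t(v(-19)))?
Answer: 2827557104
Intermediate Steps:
v(y) = -81/y (v(y) = 9*(-9/y) = -81/y)
(438523 + 276181)*(3952 + t(v(-19))) = (438523 + 276181)*(3952 - 81/(-19)) = 714704*(3952 - 81*(-1/19)) = 714704*(3952 + 81/19) = 714704*(75169/19) = 2827557104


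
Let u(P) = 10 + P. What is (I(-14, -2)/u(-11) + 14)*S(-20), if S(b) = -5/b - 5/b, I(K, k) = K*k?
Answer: -7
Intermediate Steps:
S(b) = -10/b
(I(-14, -2)/u(-11) + 14)*S(-20) = ((-14*(-2))/(10 - 11) + 14)*(-10/(-20)) = (28/(-1) + 14)*(-10*(-1/20)) = (28*(-1) + 14)*(1/2) = (-28 + 14)*(1/2) = -14*1/2 = -7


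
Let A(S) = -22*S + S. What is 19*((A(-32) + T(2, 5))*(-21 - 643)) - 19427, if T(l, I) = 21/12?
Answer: -8519457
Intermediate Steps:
A(S) = -21*S
T(l, I) = 7/4 (T(l, I) = 21*(1/12) = 7/4)
19*((A(-32) + T(2, 5))*(-21 - 643)) - 19427 = 19*((-21*(-32) + 7/4)*(-21 - 643)) - 19427 = 19*((672 + 7/4)*(-664)) - 19427 = 19*((2695/4)*(-664)) - 19427 = 19*(-447370) - 19427 = -8500030 - 19427 = -8519457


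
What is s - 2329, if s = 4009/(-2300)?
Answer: -5360709/2300 ≈ -2330.7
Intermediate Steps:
s = -4009/2300 (s = 4009*(-1/2300) = -4009/2300 ≈ -1.7430)
s - 2329 = -4009/2300 - 2329 = -5360709/2300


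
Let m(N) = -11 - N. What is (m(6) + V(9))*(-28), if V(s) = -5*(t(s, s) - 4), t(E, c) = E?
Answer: 1176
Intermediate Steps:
V(s) = 20 - 5*s (V(s) = -5*(s - 4) = -5*(-4 + s) = 20 - 5*s)
(m(6) + V(9))*(-28) = ((-11 - 1*6) + (20 - 5*9))*(-28) = ((-11 - 6) + (20 - 45))*(-28) = (-17 - 25)*(-28) = -42*(-28) = 1176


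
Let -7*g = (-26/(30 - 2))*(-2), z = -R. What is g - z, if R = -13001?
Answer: -637062/49 ≈ -13001.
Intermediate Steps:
z = 13001 (z = -1*(-13001) = 13001)
g = -13/49 (g = --26/(30 - 2)*(-2)/7 = --26/28*(-2)/7 = -(1/28)*(-26)*(-2)/7 = -(-13)*(-2)/98 = -⅐*13/7 = -13/49 ≈ -0.26531)
g - z = -13/49 - 1*13001 = -13/49 - 13001 = -637062/49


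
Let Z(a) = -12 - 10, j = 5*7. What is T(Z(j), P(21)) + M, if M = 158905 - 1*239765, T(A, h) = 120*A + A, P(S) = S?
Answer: -83522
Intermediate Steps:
j = 35
Z(a) = -22
T(A, h) = 121*A
M = -80860 (M = 158905 - 239765 = -80860)
T(Z(j), P(21)) + M = 121*(-22) - 80860 = -2662 - 80860 = -83522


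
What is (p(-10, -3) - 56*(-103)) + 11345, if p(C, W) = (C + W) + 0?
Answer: 17100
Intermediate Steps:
p(C, W) = C + W
(p(-10, -3) - 56*(-103)) + 11345 = ((-10 - 3) - 56*(-103)) + 11345 = (-13 + 5768) + 11345 = 5755 + 11345 = 17100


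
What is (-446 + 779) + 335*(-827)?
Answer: -276712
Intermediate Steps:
(-446 + 779) + 335*(-827) = 333 - 277045 = -276712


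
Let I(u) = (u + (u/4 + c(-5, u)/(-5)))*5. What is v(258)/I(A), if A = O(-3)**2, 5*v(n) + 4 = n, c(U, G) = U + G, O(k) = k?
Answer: 1016/1045 ≈ 0.97225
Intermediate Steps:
c(U, G) = G + U
v(n) = -4/5 + n/5
A = 9 (A = (-3)**2 = 9)
I(u) = 5 + 21*u/4 (I(u) = (u + (u/4 + (u - 5)/(-5)))*5 = (u + (u*(1/4) + (-5 + u)*(-1/5)))*5 = (u + (u/4 + (1 - u/5)))*5 = (u + (1 + u/20))*5 = (1 + 21*u/20)*5 = 5 + 21*u/4)
v(258)/I(A) = (-4/5 + (1/5)*258)/(5 + (21/4)*9) = (-4/5 + 258/5)/(5 + 189/4) = 254/(5*(209/4)) = (254/5)*(4/209) = 1016/1045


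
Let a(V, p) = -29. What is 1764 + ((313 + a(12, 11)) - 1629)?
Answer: 419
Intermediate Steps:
1764 + ((313 + a(12, 11)) - 1629) = 1764 + ((313 - 29) - 1629) = 1764 + (284 - 1629) = 1764 - 1345 = 419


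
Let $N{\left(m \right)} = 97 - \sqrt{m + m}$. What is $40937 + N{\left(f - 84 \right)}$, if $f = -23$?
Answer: $41034 - i \sqrt{214} \approx 41034.0 - 14.629 i$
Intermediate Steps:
$N{\left(m \right)} = 97 - \sqrt{2} \sqrt{m}$ ($N{\left(m \right)} = 97 - \sqrt{2 m} = 97 - \sqrt{2} \sqrt{m}$)
$40937 + N{\left(f - 84 \right)} = 40937 + \left(97 - \sqrt{2} \sqrt{-23 - 84}\right) = 40937 + \left(97 - \sqrt{2} \sqrt{-107}\right) = 40937 + \left(97 - \sqrt{2} i \sqrt{107}\right) = 40937 + \left(97 - i \sqrt{214}\right) = 41034 - i \sqrt{214}$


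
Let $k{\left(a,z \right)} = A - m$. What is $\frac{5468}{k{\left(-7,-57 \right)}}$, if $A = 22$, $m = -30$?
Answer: $\frac{1367}{13} \approx 105.15$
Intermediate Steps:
$k{\left(a,z \right)} = 52$ ($k{\left(a,z \right)} = 22 - -30 = 22 + 30 = 52$)
$\frac{5468}{k{\left(-7,-57 \right)}} = \frac{5468}{52} = 5468 \cdot \frac{1}{52} = \frac{1367}{13}$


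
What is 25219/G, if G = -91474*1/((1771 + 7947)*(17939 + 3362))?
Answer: -2610205816421/45737 ≈ -5.7070e+7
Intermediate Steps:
G = -45737/103501559 (G = -91474/(21301*9718) = -91474/207003118 = -91474*1/207003118 = -45737/103501559 ≈ -0.00044190)
25219/G = 25219/(-45737/103501559) = 25219*(-103501559/45737) = -2610205816421/45737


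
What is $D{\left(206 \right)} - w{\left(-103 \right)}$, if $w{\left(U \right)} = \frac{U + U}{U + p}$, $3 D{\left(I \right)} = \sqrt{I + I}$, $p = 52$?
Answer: $- \frac{206}{51} + \frac{2 \sqrt{103}}{3} \approx 2.7267$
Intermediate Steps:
$D{\left(I \right)} = \frac{\sqrt{2} \sqrt{I}}{3}$ ($D{\left(I \right)} = \frac{\sqrt{I + I}}{3} = \frac{\sqrt{2 I}}{3} = \frac{\sqrt{2} \sqrt{I}}{3}$)
$w{\left(U \right)} = \frac{2 U}{52 + U}$ ($w{\left(U \right)} = \frac{U + U}{U + 52} = \frac{2 U}{52 + U}$)
$D{\left(206 \right)} - w{\left(-103 \right)} = \frac{\sqrt{2} \sqrt{206}}{3} - 2 \left(-103\right) \frac{1}{52 - 103} = \frac{2 \sqrt{103}}{3} - 2 \left(-103\right) \frac{1}{-51} = \frac{2 \sqrt{103}}{3} - 2 \left(-103\right) \left(- \frac{1}{51}\right) = \frac{2 \sqrt{103}}{3} - \frac{206}{51} = - \frac{206}{51} + \frac{2 \sqrt{103}}{3}$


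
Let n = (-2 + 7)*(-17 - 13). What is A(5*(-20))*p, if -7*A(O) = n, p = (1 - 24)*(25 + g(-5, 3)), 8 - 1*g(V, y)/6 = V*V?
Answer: 37950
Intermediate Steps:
g(V, y) = 48 - 6*V² (g(V, y) = 48 - 6*V*V = 48 - 6*V²)
n = -150 (n = 5*(-30) = -150)
p = 1771 (p = (1 - 24)*(25 + (48 - 6*(-5)²)) = -23*(25 + (48 - 6*25)) = -23*(25 + (48 - 150)) = -23*(25 - 102) = -23*(-77) = 1771)
A(O) = 150/7 (A(O) = -⅐*(-150) = 150/7)
A(5*(-20))*p = (150/7)*1771 = 37950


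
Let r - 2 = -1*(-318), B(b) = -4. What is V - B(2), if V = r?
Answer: 324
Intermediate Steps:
r = 320 (r = 2 - 1*(-318) = 2 + 318 = 320)
V = 320
V - B(2) = 320 - 1*(-4) = 320 + 4 = 324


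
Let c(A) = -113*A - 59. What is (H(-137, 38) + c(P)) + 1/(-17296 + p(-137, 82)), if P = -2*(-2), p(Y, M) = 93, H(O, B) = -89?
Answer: -10321801/17203 ≈ -600.00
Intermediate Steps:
P = 4
c(A) = -59 - 113*A
(H(-137, 38) + c(P)) + 1/(-17296 + p(-137, 82)) = (-89 + (-59 - 113*4)) + 1/(-17296 + 93) = (-89 + (-59 - 452)) + 1/(-17203) = (-89 - 511) - 1/17203 = -600 - 1/17203 = -10321801/17203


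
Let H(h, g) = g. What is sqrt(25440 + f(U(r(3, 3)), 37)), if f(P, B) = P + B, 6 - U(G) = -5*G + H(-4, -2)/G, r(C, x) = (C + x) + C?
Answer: sqrt(229754)/3 ≈ 159.78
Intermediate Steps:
r(C, x) = x + 2*C
U(G) = 6 + 2/G + 5*G (U(G) = 6 - (-5*G - 2/G) = 6 + (2/G + 5*G) = 6 + 2/G + 5*G)
f(P, B) = B + P
sqrt(25440 + f(U(r(3, 3)), 37)) = sqrt(25440 + (37 + (6 + 2/(3 + 2*3) + 5*(3 + 2*3)))) = sqrt(25440 + (37 + (6 + 2/(3 + 6) + 5*(3 + 6)))) = sqrt(25440 + (37 + (6 + 2/9 + 5*9))) = sqrt(25440 + (37 + (6 + 2*(1/9) + 45))) = sqrt(25440 + (37 + (6 + 2/9 + 45))) = sqrt(25440 + (37 + 461/9)) = sqrt(25440 + 794/9) = sqrt(229754/9) = sqrt(229754)/3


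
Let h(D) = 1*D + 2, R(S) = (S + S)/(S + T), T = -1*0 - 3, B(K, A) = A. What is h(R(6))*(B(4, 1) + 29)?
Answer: 180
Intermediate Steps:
T = -3 (T = 0 - 3 = -3)
R(S) = 2*S/(-3 + S) (R(S) = (S + S)/(S - 3) = (2*S)/(-3 + S) = 2*S/(-3 + S))
h(D) = 2 + D (h(D) = D + 2 = 2 + D)
h(R(6))*(B(4, 1) + 29) = (2 + 2*6/(-3 + 6))*(1 + 29) = (2 + 2*6/3)*30 = (2 + 2*6*(1/3))*30 = (2 + 4)*30 = 6*30 = 180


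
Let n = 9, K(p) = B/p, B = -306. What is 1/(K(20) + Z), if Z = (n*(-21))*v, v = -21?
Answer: 10/39537 ≈ 0.00025293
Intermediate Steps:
K(p) = -306/p
Z = 3969 (Z = (9*(-21))*(-21) = -189*(-21) = 3969)
1/(K(20) + Z) = 1/(-306/20 + 3969) = 1/(-306*1/20 + 3969) = 1/(-153/10 + 3969) = 1/(39537/10) = 10/39537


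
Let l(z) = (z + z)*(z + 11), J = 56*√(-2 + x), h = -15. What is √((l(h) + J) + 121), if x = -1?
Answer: √(241 + 56*I*√3) ≈ 15.824 + 3.0648*I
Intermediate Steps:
J = 56*I*√3 (J = 56*√(-2 - 1) = 56*√(-3) = 56*(I*√3) = 56*I*√3 ≈ 96.995*I)
l(z) = 2*z*(11 + z) (l(z) = (2*z)*(11 + z) = 2*z*(11 + z))
√((l(h) + J) + 121) = √((2*(-15)*(11 - 15) + 56*I*√3) + 121) = √((2*(-15)*(-4) + 56*I*√3) + 121) = √((120 + 56*I*√3) + 121) = √(241 + 56*I*√3)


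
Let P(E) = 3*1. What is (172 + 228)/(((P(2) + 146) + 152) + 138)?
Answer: 400/439 ≈ 0.91116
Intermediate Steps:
P(E) = 3
(172 + 228)/(((P(2) + 146) + 152) + 138) = (172 + 228)/(((3 + 146) + 152) + 138) = 400/((149 + 152) + 138) = 400/(301 + 138) = 400/439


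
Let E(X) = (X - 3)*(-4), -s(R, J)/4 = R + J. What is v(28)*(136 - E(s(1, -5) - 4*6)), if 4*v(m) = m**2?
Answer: 18032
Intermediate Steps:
s(R, J) = -4*J - 4*R (s(R, J) = -4*(R + J) = -4*(J + R) = -4*J - 4*R)
E(X) = 12 - 4*X (E(X) = (-3 + X)*(-4) = 12 - 4*X)
v(m) = m**2/4
v(28)*(136 - E(s(1, -5) - 4*6)) = ((1/4)*28**2)*(136 - (12 - 4*((-4*(-5) - 4*1) - 4*6))) = ((1/4)*784)*(136 - (12 - 4*((20 - 4) - 24))) = 196*(136 - (12 - 4*(16 - 24))) = 196*(136 - (12 - 4*(-8))) = 196*(136 - (12 + 32)) = 196*(136 - 1*44) = 196*(136 - 44) = 196*92 = 18032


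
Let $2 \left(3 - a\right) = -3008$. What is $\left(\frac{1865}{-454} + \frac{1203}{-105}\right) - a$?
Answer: $- \frac{24193559}{15890} \approx -1522.6$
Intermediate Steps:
$a = 1507$ ($a = 3 - -1504 = 3 + 1504 = 1507$)
$\left(\frac{1865}{-454} + \frac{1203}{-105}\right) - a = \left(\frac{1865}{-454} + \frac{1203}{-105}\right) - 1507 = \left(1865 \left(- \frac{1}{454}\right) + 1203 \left(- \frac{1}{105}\right)\right) - 1507 = \left(- \frac{1865}{454} - \frac{401}{35}\right) - 1507 = - \frac{247329}{15890} - 1507 = - \frac{24193559}{15890}$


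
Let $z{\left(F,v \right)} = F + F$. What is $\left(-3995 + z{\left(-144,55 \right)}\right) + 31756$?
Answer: $27473$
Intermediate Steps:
$z{\left(F,v \right)} = 2 F$
$\left(-3995 + z{\left(-144,55 \right)}\right) + 31756 = \left(-3995 + 2 \left(-144\right)\right) + 31756 = \left(-3995 - 288\right) + 31756 = -4283 + 31756 = 27473$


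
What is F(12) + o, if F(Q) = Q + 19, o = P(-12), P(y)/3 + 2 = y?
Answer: -11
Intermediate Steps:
P(y) = -6 + 3*y
o = -42 (o = -6 + 3*(-12) = -6 - 36 = -42)
F(Q) = 19 + Q
F(12) + o = (19 + 12) - 42 = 31 - 42 = -11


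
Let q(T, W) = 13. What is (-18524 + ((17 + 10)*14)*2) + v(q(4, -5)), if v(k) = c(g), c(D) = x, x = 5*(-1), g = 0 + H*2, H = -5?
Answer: -17773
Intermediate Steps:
g = -10 (g = 0 - 5*2 = 0 - 10 = -10)
x = -5
c(D) = -5
v(k) = -5
(-18524 + ((17 + 10)*14)*2) + v(q(4, -5)) = (-18524 + ((17 + 10)*14)*2) - 5 = (-18524 + (27*14)*2) - 5 = (-18524 + 378*2) - 5 = (-18524 + 756) - 5 = -17768 - 5 = -17773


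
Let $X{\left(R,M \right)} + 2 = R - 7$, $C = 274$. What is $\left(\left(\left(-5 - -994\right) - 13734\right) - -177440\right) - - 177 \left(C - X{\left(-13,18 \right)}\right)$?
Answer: $217087$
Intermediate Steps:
$X{\left(R,M \right)} = -9 + R$ ($X{\left(R,M \right)} = -2 + \left(R - 7\right) = -2 + \left(-7 + R\right) = -9 + R$)
$\left(\left(\left(-5 - -994\right) - 13734\right) - -177440\right) - - 177 \left(C - X{\left(-13,18 \right)}\right) = \left(\left(\left(-5 - -994\right) - 13734\right) - -177440\right) - - 177 \left(274 - \left(-9 - 13\right)\right) = \left(\left(\left(-5 + 994\right) - 13734\right) + 177440\right) - - 177 \left(274 - -22\right) = \left(\left(989 - 13734\right) + 177440\right) - - 177 \left(274 + 22\right) = \left(-12745 + 177440\right) - \left(-177\right) 296 = 164695 - -52392 = 164695 + 52392 = 217087$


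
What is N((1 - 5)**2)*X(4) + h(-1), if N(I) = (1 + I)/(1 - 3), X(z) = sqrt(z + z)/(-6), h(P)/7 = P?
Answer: -7 + 17*sqrt(2)/6 ≈ -2.9931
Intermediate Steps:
h(P) = 7*P
X(z) = -sqrt(2)*sqrt(z)/6 (X(z) = sqrt(2*z)*(-1/6) = (sqrt(2)*sqrt(z))*(-1/6) = -sqrt(2)*sqrt(z)/6)
N(I) = -1/2 - I/2 (N(I) = (1 + I)/(-2) = -(1 + I)/2 = -1/2 - I/2)
N((1 - 5)**2)*X(4) + h(-1) = (-1/2 - (1 - 5)**2/2)*(-sqrt(2)*sqrt(4)/6) + 7*(-1) = (-1/2 - 1/2*(-4)**2)*(-1/6*sqrt(2)*2) - 7 = (-1/2 - 1/2*16)*(-sqrt(2)/3) - 7 = (-1/2 - 8)*(-sqrt(2)/3) - 7 = -(-17)*sqrt(2)/6 - 7 = 17*sqrt(2)/6 - 7 = -7 + 17*sqrt(2)/6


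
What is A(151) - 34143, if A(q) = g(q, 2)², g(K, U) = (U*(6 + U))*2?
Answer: -33119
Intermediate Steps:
g(K, U) = 2*U*(6 + U)
A(q) = 1024 (A(q) = (2*2*(6 + 2))² = (2*2*8)² = 32² = 1024)
A(151) - 34143 = 1024 - 34143 = -33119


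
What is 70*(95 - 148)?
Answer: -3710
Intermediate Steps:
70*(95 - 148) = 70*(-53) = -3710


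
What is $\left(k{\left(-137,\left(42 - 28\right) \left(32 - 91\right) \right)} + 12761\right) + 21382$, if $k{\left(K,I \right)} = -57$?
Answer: $34086$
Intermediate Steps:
$\left(k{\left(-137,\left(42 - 28\right) \left(32 - 91\right) \right)} + 12761\right) + 21382 = \left(-57 + 12761\right) + 21382 = 12704 + 21382 = 34086$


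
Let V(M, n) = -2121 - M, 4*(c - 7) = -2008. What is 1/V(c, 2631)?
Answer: -1/1626 ≈ -0.00061501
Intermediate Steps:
c = -495 (c = 7 + (¼)*(-2008) = 7 - 502 = -495)
1/V(c, 2631) = 1/(-2121 - 1*(-495)) = 1/(-2121 + 495) = 1/(-1626) = -1/1626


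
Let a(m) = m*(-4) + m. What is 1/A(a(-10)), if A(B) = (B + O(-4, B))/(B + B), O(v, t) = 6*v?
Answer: 10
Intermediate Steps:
a(m) = -3*m (a(m) = -4*m + m = -3*m)
A(B) = (-24 + B)/(2*B) (A(B) = (B + 6*(-4))/(B + B) = (B - 24)/((2*B)) = (-24 + B)*(1/(2*B)) = (-24 + B)/(2*B))
1/A(a(-10)) = 1/((-24 - 3*(-10))/(2*((-3*(-10))))) = 1/((½)*(-24 + 30)/30) = 1/((½)*(1/30)*6) = 1/(⅒) = 10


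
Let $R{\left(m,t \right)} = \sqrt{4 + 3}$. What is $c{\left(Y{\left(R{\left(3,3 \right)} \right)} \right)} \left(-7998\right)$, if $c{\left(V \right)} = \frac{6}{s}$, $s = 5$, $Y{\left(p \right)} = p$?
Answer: $- \frac{47988}{5} \approx -9597.6$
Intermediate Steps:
$R{\left(m,t \right)} = \sqrt{7}$
$c{\left(V \right)} = \frac{6}{5}$
$c{\left(Y{\left(R{\left(3,3 \right)} \right)} \right)} \left(-7998\right) = \frac{6}{5} \left(-7998\right) = - \frac{47988}{5}$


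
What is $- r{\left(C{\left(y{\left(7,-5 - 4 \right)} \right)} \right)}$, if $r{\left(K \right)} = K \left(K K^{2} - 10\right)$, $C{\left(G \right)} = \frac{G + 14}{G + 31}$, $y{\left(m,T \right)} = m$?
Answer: $\frac{11328639}{2085136} \approx 5.433$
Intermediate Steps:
$C{\left(G \right)} = \frac{14 + G}{31 + G}$
$r{\left(K \right)} = K \left(-10 + K^{3}\right)$ ($r{\left(K \right)} = K \left(K^{3} - 10\right) = K \left(-10 + K^{3}\right)$)
$- r{\left(C{\left(y{\left(7,-5 - 4 \right)} \right)} \right)} = - \frac{14 + 7}{31 + 7} \left(-10 + \left(\frac{14 + 7}{31 + 7}\right)^{3}\right) = - \frac{1}{38} \cdot 21 \left(-10 + \left(\frac{1}{38} \cdot 21\right)^{3}\right) = - \frac{21 \left(-10 + \left(\frac{21}{38}\right)^{3}\right)}{38} = - \frac{21 \left(-10 + \frac{9261}{54872}\right)}{38} = - \frac{21 \left(-539459\right)}{38 \cdot 54872} = \left(-1\right) \left(- \frac{11328639}{2085136}\right) = \frac{11328639}{2085136}$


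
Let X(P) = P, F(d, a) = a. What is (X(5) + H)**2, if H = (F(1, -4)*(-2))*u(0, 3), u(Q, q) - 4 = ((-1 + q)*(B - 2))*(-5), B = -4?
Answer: 267289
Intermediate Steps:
u(Q, q) = -26 + 30*q (u(Q, q) = 4 + ((-1 + q)*(-4 - 2))*(-5) = 4 + ((-1 + q)*(-6))*(-5) = 4 + (6 - 6*q)*(-5) = 4 + (-30 + 30*q) = -26 + 30*q)
H = 512 (H = (-4*(-2))*(-26 + 30*3) = 8*(-26 + 90) = 8*64 = 512)
(X(5) + H)**2 = (5 + 512)**2 = 517**2 = 267289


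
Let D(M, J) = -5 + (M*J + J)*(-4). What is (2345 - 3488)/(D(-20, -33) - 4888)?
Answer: 381/2467 ≈ 0.15444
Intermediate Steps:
D(M, J) = -5 - 4*J - 4*J*M (D(M, J) = -5 + (J*M + J)*(-4) = -5 + (J + J*M)*(-4) = -5 + (-4*J - 4*J*M) = -5 - 4*J - 4*J*M)
(2345 - 3488)/(D(-20, -33) - 4888) = (2345 - 3488)/((-5 - 4*(-33) - 4*(-33)*(-20)) - 4888) = -1143/((-5 + 132 - 2640) - 4888) = -1143/(-2513 - 4888) = -1143/(-7401) = -1143*(-1/7401) = 381/2467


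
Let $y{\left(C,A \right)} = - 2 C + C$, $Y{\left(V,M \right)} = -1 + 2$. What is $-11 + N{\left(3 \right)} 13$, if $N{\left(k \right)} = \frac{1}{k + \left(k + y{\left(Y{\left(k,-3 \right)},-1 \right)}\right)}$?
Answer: $- \frac{42}{5} \approx -8.4$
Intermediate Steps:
$Y{\left(V,M \right)} = 1$
$y{\left(C,A \right)} = - C$
$N{\left(k \right)} = \frac{1}{-1 + 2 k}$ ($N{\left(k \right)} = \frac{1}{k + \left(k - 1\right)} = \frac{1}{k + \left(-1 + k\right)} = \frac{1}{-1 + 2 k}$)
$-11 + N{\left(3 \right)} 13 = -11 + \frac{1}{-1 + 2 \cdot 3} \cdot 13 = -11 + \frac{1}{-1 + 6} \cdot 13 = -11 + \frac{1}{5} \cdot 13 = -11 + \frac{13}{5} = - \frac{42}{5}$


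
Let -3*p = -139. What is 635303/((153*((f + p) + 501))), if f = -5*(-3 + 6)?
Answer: 635303/81447 ≈ 7.8002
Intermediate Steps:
p = 139/3 (p = -1/3*(-139) = 139/3 ≈ 46.333)
f = -15 (f = -5*3 = -15)
635303/((153*((f + p) + 501))) = 635303/((153*((-15 + 139/3) + 501))) = 635303/((153*(94/3 + 501))) = 635303/((153*(1597/3))) = 635303/81447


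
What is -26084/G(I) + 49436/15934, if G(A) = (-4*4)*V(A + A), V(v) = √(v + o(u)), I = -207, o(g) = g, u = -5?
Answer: 24718/7967 - 6521*I*√419/1676 ≈ 3.1025 - 79.643*I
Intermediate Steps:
V(v) = √(-5 + v) (V(v) = √(v - 5) = √(-5 + v))
G(A) = -16*√(-5 + 2*A) (G(A) = (-4*4)*√(-5 + (A + A)) = -16*√(-5 + 2*A))
-26084/G(I) + 49436/15934 = -26084*(-1/(16*√(-5 + 2*(-207)))) + 49436/15934 = -26084*(-1/(16*√(-5 - 414))) + 49436*(1/15934) = -26084*I*√419/6704 + 24718/7967 = -6521*I*√419/1676 + 24718/7967 = 24718/7967 - 6521*I*√419/1676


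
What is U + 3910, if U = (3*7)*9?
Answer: 4099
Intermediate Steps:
U = 189 (U = 21*9 = 189)
U + 3910 = 189 + 3910 = 4099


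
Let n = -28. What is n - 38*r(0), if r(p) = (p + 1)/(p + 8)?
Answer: -131/4 ≈ -32.750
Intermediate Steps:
r(p) = (1 + p)/(8 + p)
n - 38*r(0) = -28 - 38*(1 + 0)/(8 + 0) = -28 - 38/8 = -28 - 19/4 = -131/4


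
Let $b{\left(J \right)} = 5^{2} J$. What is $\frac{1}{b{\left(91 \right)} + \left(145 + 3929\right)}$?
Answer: $\frac{1}{6349} \approx 0.00015751$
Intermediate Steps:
$b{\left(J \right)} = 25 J$
$\frac{1}{b{\left(91 \right)} + \left(145 + 3929\right)} = \frac{1}{25 \cdot 91 + \left(145 + 3929\right)} = \frac{1}{2275 + 4074} = \frac{1}{6349}$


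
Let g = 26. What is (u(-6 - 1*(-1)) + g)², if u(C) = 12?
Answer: 1444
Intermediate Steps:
(u(-6 - 1*(-1)) + g)² = (12 + 26)² = 38² = 1444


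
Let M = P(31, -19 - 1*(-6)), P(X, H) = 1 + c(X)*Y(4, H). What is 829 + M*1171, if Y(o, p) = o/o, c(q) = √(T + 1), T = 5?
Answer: 2000 + 1171*√6 ≈ 4868.4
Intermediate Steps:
c(q) = √6 (c(q) = √(5 + 1) = √6)
Y(o, p) = 1
P(X, H) = 1 + √6 (P(X, H) = 1 + √6*1 = 1 + √6)
M = 1 + √6 ≈ 3.4495
829 + M*1171 = 829 + (1 + √6)*1171 = 829 + (1171 + 1171*√6) = 2000 + 1171*√6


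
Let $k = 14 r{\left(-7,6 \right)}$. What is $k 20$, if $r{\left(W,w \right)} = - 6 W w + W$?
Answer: $68600$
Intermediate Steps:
$r{\left(W,w \right)} = W - 6 W w$ ($r{\left(W,w \right)} = - 6 W w + W = W - 6 W w$)
$k = 3430$ ($k = 14 \left(- 7 \left(1 - 36\right)\right) = 14 \left(\left(-7\right) \left(-35\right)\right) = 14 \cdot 245 = 3430$)
$k 20 = 3430 \cdot 20 = 68600$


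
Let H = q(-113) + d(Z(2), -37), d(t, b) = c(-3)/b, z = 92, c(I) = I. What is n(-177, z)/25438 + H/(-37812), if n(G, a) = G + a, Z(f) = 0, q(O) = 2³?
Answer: -2750537/773671332 ≈ -0.0035552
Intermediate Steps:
q(O) = 8
d(t, b) = -3/b
H = 299/37 (H = 8 - 3/(-37) = 8 - 3*(-1/37) = 8 + 3/37 = 299/37 ≈ 8.0811)
n(-177, z)/25438 + H/(-37812) = (-177 + 92)/25438 + (299/37)/(-37812) = -85*1/25438 + (299/37)*(-1/37812) = -85/25438 - 13/60828 = -2750537/773671332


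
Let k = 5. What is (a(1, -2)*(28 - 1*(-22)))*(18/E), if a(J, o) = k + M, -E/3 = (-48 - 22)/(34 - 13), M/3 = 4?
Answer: 1530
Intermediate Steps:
M = 12 (M = 3*4 = 12)
E = 10 (E = -3*(-48 - 22)/(34 - 13) = -(-210)/21 = -3*(-10/3) = 10)
a(J, o) = 17 (a(J, o) = 5 + 12 = 17)
(a(1, -2)*(28 - 1*(-22)))*(18/E) = (17*(28 - 1*(-22)))*(18/10) = (17*(28 + 22))*(18*(1/10)) = (17*50)*(9/5) = 850*(9/5) = 1530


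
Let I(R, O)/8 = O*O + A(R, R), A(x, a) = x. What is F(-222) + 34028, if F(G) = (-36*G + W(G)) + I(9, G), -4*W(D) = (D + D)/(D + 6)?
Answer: 31418171/72 ≈ 4.3636e+5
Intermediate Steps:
I(R, O) = 8*R + 8*O² (I(R, O) = 8*(O*O + R) = 8*(O² + R) = 8*(R + O²) = 8*R + 8*O²)
W(D) = -D/(2*(6 + D)) (W(D) = -(D + D)/(4*(D + 6)) = -2*D/(4*(6 + D)) = -D/(2*(6 + D)))
F(G) = 72 - 36*G + 8*G² - G/(12 + 2*G) (F(G) = (-36*G - G/(12 + 2*G)) + (8*9 + 8*G²) = (-36*G - G/(12 + 2*G)) + (72 + 8*G²) = 72 - 36*G + 8*G² - G/(12 + 2*G))
F(-222) + 34028 = (864 - 289*(-222) + 16*(-222)³ + 24*(-222)²)/(2*(6 - 222)) + 34028 = (½)*(864 + 64158 + 16*(-10941048) + 24*49284)/(-216) + 34028 = (½)*(-1/216)*(864 + 64158 - 175056768 + 1182816) + 34028 = (½)*(-1/216)*(-173808930) + 34028 = 28968155/72 + 34028 = 31418171/72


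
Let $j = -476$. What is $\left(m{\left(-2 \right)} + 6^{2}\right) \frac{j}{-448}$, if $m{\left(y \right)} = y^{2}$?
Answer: $\frac{85}{2} \approx 42.5$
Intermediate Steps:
$\left(m{\left(-2 \right)} + 6^{2}\right) \frac{j}{-448} = \left(\left(-2\right)^{2} + 6^{2}\right) \left(- \frac{476}{-448}\right) = \left(4 + 36\right) \left(\left(-476\right) \left(- \frac{1}{448}\right)\right) = 40 \cdot \frac{17}{16} = \frac{85}{2}$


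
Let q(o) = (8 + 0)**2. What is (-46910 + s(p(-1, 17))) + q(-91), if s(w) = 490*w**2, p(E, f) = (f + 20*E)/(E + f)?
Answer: -5994083/128 ≈ -46829.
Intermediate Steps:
p(E, f) = (f + 20*E)/(E + f)
q(o) = 64 (q(o) = 8**2 = 64)
(-46910 + s(p(-1, 17))) + q(-91) = (-46910 + 490*((17 + 20*(-1))/(-1 + 17))**2) + 64 = (-46910 + 490*((17 - 20)/16)**2) + 64 = (-46910 + 490*((1/16)*(-3))**2) + 64 = (-46910 + 490*(-3/16)**2) + 64 = (-46910 + 490*(9/256)) + 64 = (-46910 + 2205/128) + 64 = -6002275/128 + 64 = -5994083/128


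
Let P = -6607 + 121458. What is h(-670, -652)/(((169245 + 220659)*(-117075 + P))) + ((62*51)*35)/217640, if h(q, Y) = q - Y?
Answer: 399862944291/786357347456 ≈ 0.50850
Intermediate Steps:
P = 114851
h(-670, -652)/(((169245 + 220659)*(-117075 + P))) + ((62*51)*35)/217640 = (-670 - 1*(-652))/(((169245 + 220659)*(-117075 + 114851))) + ((62*51)*35)/217640 = (-670 + 652)/((389904*(-2224))) + (3162*35)*(1/217640) = -18/(-867146496) + 110670*(1/217640) = -18*(-1/867146496) + 11067/21764 = 3/144524416 + 11067/21764 = 399862944291/786357347456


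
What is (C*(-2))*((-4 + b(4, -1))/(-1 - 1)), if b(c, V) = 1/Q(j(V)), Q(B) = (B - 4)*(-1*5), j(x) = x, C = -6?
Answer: 594/25 ≈ 23.760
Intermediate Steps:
Q(B) = 20 - 5*B (Q(B) = (-4 + B)*(-5) = 20 - 5*B)
b(c, V) = 1/(20 - 5*V)
(C*(-2))*((-4 + b(4, -1))/(-1 - 1)) = (-6*(-2))*((-4 - 1/(-20 + 5*(-1)))/(-1 - 1)) = 12*((-4 - 1/(-20 - 5))/(-2)) = 12*((-4 - 1/(-25))*(-½)) = 12*((-4 - 1*(-1/25))*(-½)) = 12*((-4 + 1/25)*(-½)) = 12*(-99/25*(-½)) = 12*(99/50) = 594/25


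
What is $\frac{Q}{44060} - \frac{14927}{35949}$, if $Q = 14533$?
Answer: $- \frac{5879861}{68865780} \approx -0.085382$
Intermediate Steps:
$\frac{Q}{44060} - \frac{14927}{35949} = \frac{14533}{44060} - \frac{14927}{35949} = 14533 \cdot \frac{1}{44060} - \frac{649}{1563} = \frac{14533}{44060} - \frac{649}{1563} = - \frac{5879861}{68865780}$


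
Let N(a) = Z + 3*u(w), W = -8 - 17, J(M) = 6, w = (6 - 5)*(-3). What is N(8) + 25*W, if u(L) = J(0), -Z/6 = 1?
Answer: -613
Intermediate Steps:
Z = -6 (Z = -6*1 = -6)
w = -3 (w = 1*(-3) = -3)
u(L) = 6
W = -25
N(a) = 12 (N(a) = -6 + 3*6 = -6 + 18 = 12)
N(8) + 25*W = 12 + 25*(-25) = 12 - 625 = -613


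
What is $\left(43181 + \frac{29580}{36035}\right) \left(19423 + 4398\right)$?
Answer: $\frac{7413366354443}{7207} \approx 1.0286 \cdot 10^{9}$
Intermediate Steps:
$\left(43181 + \frac{29580}{36035}\right) \left(19423 + 4398\right) = \left(43181 + 29580 \cdot \frac{1}{36035}\right) 23821 = \left(43181 + \frac{5916}{7207}\right) 23821 = \frac{311211383}{7207} \cdot 23821 = \frac{7413366354443}{7207}$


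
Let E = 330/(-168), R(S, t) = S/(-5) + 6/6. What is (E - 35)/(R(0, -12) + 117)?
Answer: -1035/3304 ≈ -0.31326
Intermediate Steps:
R(S, t) = 1 - S/5 (R(S, t) = S*(-1/5) + 6*(1/6) = -S/5 + 1 = 1 - S/5)
E = -55/28 (E = 330*(-1/168) = -55/28 ≈ -1.9643)
(E - 35)/(R(0, -12) + 117) = (-55/28 - 35)/((1 - 1/5*0) + 117) = -1035/(28*((1 + 0) + 117)) = -1035/(28*(1 + 117)) = -1035/28/118 = -1035/28*1/118 = -1035/3304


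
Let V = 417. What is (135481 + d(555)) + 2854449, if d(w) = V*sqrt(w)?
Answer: 2989930 + 417*sqrt(555) ≈ 2.9998e+6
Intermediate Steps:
d(w) = 417*sqrt(w)
(135481 + d(555)) + 2854449 = (135481 + 417*sqrt(555)) + 2854449 = 2989930 + 417*sqrt(555)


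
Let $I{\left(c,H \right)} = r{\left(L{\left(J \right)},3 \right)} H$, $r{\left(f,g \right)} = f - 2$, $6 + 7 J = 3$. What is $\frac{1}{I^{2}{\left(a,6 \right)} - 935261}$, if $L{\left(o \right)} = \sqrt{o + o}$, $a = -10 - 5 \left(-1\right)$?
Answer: $\frac{7 i}{- 6546035 i + 144 \sqrt{42}} \approx -1.0693 \cdot 10^{-6} + 1.5245 \cdot 10^{-10} i$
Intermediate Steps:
$J = - \frac{3}{7}$ ($J = - \frac{6}{7} + \frac{1}{7} \cdot 3 = - \frac{6}{7} + \frac{3}{7} = - \frac{3}{7} \approx -0.42857$)
$a = -5$ ($a = -10 - -5 = -10 + 5 = -5$)
$L{\left(o \right)} = \sqrt{2} \sqrt{o}$ ($L{\left(o \right)} = \sqrt{2 o} = \sqrt{2} \sqrt{o}$)
$r{\left(f,g \right)} = -2 + f$
$I{\left(c,H \right)} = H \left(-2 + \frac{i \sqrt{42}}{7}\right)$ ($I{\left(c,H \right)} = \left(-2 + \sqrt{2} \sqrt{- \frac{3}{7}}\right) H = \left(-2 + \sqrt{2} \frac{i \sqrt{21}}{7}\right) H = \left(-2 + \frac{i \sqrt{42}}{7}\right) H = H \left(-2 + \frac{i \sqrt{42}}{7}\right)$)
$\frac{1}{I^{2}{\left(a,6 \right)} - 935261} = \frac{1}{\left(\frac{1}{7} \cdot 6 \left(-14 + i \sqrt{42}\right)\right)^{2} - 935261} = \frac{1}{\left(-12 + \frac{6 i \sqrt{42}}{7}\right)^{2} - 935261} = \frac{1}{-935261 + \left(-12 + \frac{6 i \sqrt{42}}{7}\right)^{2}}$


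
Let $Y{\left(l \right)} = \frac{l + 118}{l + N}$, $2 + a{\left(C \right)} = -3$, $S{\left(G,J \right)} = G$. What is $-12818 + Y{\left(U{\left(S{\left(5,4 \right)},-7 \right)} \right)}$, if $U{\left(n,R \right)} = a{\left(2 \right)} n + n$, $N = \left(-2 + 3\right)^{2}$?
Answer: $- \frac{243640}{19} \approx -12823.0$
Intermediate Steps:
$N = 1$ ($N = 1^{2} = 1$)
$a{\left(C \right)} = -5$ ($a{\left(C \right)} = -2 - 3 = -5$)
$U{\left(n,R \right)} = - 4 n$ ($U{\left(n,R \right)} = - 5 n + n = - 4 n$)
$Y{\left(l \right)} = \frac{118 + l}{1 + l}$ ($Y{\left(l \right)} = \frac{l + 118}{l + 1} = \frac{118 + l}{1 + l}$)
$-12818 + Y{\left(U{\left(S{\left(5,4 \right)},-7 \right)} \right)} = -12818 + \frac{118 - 20}{1 - 20} = -12818 + \frac{1}{-19} \cdot 98 = -12818 - \frac{98}{19} = - \frac{243640}{19}$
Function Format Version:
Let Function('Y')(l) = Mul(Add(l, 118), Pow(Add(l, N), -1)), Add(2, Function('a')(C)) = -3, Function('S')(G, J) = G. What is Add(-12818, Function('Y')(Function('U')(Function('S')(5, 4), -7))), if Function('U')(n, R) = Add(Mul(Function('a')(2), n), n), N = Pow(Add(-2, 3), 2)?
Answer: Rational(-243640, 19) ≈ -12823.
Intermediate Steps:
N = 1 (N = Pow(1, 2) = 1)
Function('a')(C) = -5 (Function('a')(C) = Add(-2, -3) = -5)
Function('U')(n, R) = Mul(-4, n) (Function('U')(n, R) = Add(Mul(-5, n), n) = Mul(-4, n))
Function('Y')(l) = Mul(Pow(Add(1, l), -1), Add(118, l)) (Function('Y')(l) = Mul(Add(l, 118), Pow(Add(l, 1), -1)) = Mul(Add(118, l), Pow(Add(1, l), -1)) = Mul(Pow(Add(1, l), -1), Add(118, l)))
Add(-12818, Function('Y')(Function('U')(Function('S')(5, 4), -7))) = Add(-12818, Mul(Pow(Add(1, Mul(-4, 5)), -1), Add(118, Mul(-4, 5)))) = Add(-12818, Mul(Pow(Add(1, -20), -1), Add(118, -20))) = Add(-12818, Mul(Pow(-19, -1), 98)) = Add(-12818, Mul(Rational(-1, 19), 98)) = Add(-12818, Rational(-98, 19)) = Rational(-243640, 19)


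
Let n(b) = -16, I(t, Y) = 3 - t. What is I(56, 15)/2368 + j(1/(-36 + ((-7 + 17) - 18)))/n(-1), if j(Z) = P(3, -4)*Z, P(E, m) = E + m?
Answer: -155/6512 ≈ -0.023802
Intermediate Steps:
j(Z) = -Z (j(Z) = (3 - 4)*Z = -Z)
I(56, 15)/2368 + j(1/(-36 + ((-7 + 17) - 18)))/n(-1) = (3 - 1*56)/2368 - 1/(-36 + ((-7 + 17) - 18))/(-16) = (3 - 56)*(1/2368) - 1/(-36 + (10 - 18))*(-1/16) = -53*1/2368 - 1/(-36 - 8)*(-1/16) = -53/2368 - 1/(-44)*(-1/16) = -53/2368 - 1*(-1/44)*(-1/16) = -53/2368 + (1/44)*(-1/16) = -53/2368 - 1/704 = -155/6512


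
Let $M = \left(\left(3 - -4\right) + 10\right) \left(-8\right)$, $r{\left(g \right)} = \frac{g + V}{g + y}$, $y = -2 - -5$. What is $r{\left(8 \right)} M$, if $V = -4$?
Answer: $- \frac{544}{11} \approx -49.455$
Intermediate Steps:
$y = 3$ ($y = -2 + 5 = 3$)
$r{\left(g \right)} = \frac{-4 + g}{3 + g}$ ($r{\left(g \right)} = \frac{g - 4}{g + 3} = \frac{-4 + g}{3 + g}$)
$M = -136$ ($M = \left(\left(3 + 4\right) + 10\right) \left(-8\right) = \left(7 + 10\right) \left(-8\right) = 17 \left(-8\right) = -136$)
$r{\left(8 \right)} M = \frac{-4 + 8}{3 + 8} \left(-136\right) = \frac{1}{11} \cdot 4 \left(-136\right) = \frac{4}{11} \left(-136\right) = - \frac{544}{11}$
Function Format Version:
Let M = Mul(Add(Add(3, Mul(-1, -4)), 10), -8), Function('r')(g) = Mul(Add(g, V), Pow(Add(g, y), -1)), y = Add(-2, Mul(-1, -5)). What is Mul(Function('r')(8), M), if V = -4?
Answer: Rational(-544, 11) ≈ -49.455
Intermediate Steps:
y = 3 (y = Add(-2, 5) = 3)
Function('r')(g) = Mul(Pow(Add(3, g), -1), Add(-4, g)) (Function('r')(g) = Mul(Add(g, -4), Pow(Add(g, 3), -1)) = Mul(Add(-4, g), Pow(Add(3, g), -1)) = Mul(Pow(Add(3, g), -1), Add(-4, g)))
M = -136 (M = Mul(Add(Add(3, 4), 10), -8) = Mul(Add(7, 10), -8) = Mul(17, -8) = -136)
Mul(Function('r')(8), M) = Mul(Mul(Pow(Add(3, 8), -1), Add(-4, 8)), -136) = Mul(Mul(Pow(11, -1), 4), -136) = Mul(Mul(Rational(1, 11), 4), -136) = Mul(Rational(4, 11), -136) = Rational(-544, 11)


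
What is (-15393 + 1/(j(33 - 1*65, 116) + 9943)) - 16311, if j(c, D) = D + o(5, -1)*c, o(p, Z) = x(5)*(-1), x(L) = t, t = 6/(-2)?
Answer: -315866951/9963 ≈ -31704.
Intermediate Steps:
t = -3 (t = 6*(-1/2) = -3)
x(L) = -3
o(p, Z) = 3 (o(p, Z) = -3*(-1) = 3)
j(c, D) = D + 3*c
(-15393 + 1/(j(33 - 1*65, 116) + 9943)) - 16311 = (-15393 + 1/((116 + 3*(33 - 1*65)) + 9943)) - 16311 = (-15393 + 1/((116 + 3*(33 - 65)) + 9943)) - 16311 = (-15393 + 1/((116 + 3*(-32)) + 9943)) - 16311 = (-15393 + 1/((116 - 96) + 9943)) - 16311 = (-15393 + 1/(20 + 9943)) - 16311 = (-15393 + 1/9963) - 16311 = -153360458/9963 - 16311 = -315866951/9963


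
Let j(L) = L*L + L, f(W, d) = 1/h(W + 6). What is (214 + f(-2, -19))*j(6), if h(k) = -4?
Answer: 17955/2 ≈ 8977.5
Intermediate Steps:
f(W, d) = -¼ (f(W, d) = 1/(-4) = -¼)
j(L) = L + L² (j(L) = L² + L = L + L²)
(214 + f(-2, -19))*j(6) = (214 - ¼)*(6*(1 + 6)) = 855*(6*7)/4 = (855/4)*42 = 17955/2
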